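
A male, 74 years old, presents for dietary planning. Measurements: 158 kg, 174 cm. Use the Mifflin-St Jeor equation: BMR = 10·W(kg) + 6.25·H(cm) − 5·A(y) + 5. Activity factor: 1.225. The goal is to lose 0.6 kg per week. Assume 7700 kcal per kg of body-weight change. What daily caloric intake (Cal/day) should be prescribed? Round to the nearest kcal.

Mifflin-St Jeor (male): BMR = 10(158) + 6.25(174) − 5(74) + 5 = 1580 + 1087.5 − 370 + 5 = 2302.5 kcal/day.
TEE = 2302.5 × 1.225 = 2820.5625 kcal/day.
Required daily deficit = 0.6 × 7700 ÷ 7 = 660 kcal/day.
Target intake = 2820.5625 − 660 = 2160.5625 kcal/day.

2161 Cal/day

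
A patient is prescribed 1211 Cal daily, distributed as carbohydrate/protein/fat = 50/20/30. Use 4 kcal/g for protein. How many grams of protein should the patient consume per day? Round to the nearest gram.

61 g/day

Protein energy = 20% × 1211 = 242.2 kcal.
At 4 kcal/g: 242.2 ÷ 4 = 60.55 g.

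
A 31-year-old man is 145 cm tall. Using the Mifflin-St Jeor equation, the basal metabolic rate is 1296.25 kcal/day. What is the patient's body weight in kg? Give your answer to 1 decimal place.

54.0 kg

1296.25 = 10·W + 6.25(145) − 5(31) + 5
10·W = 1296.25 − 756.25 = 540, so W = 54 kg.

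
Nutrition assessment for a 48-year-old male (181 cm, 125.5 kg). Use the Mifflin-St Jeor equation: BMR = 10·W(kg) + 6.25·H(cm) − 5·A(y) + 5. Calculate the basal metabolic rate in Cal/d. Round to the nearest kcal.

Mifflin-St Jeor (male): BMR = 10(125.5) + 6.25(181) − 5(48) + 5 = 1255 + 1131.25 − 240 + 5 = 2151.25 kcal/day.

2151 Cal/d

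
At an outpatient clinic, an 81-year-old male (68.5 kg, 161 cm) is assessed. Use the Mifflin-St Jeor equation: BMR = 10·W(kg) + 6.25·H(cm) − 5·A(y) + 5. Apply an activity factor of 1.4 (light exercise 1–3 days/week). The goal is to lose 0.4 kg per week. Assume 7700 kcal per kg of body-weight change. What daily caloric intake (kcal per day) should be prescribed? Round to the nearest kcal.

Mifflin-St Jeor (male): BMR = 10(68.5) + 6.25(161) − 5(81) + 5 = 685 + 1006.25 − 405 + 5 = 1291.25 kcal/day.
TEE = 1291.25 × 1.4 = 1807.75 kcal/day.
Required daily deficit = 0.4 × 7700 ÷ 7 = 440 kcal/day.
Target intake = 1807.75 − 440 = 1367.75 kcal/day.

1368 kcal per day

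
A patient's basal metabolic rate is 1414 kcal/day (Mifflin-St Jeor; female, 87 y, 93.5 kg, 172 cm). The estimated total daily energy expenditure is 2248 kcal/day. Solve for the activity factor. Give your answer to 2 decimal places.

Activity factor = TEE ÷ BMR = 2248 ÷ 1414 = 1.59.

1.59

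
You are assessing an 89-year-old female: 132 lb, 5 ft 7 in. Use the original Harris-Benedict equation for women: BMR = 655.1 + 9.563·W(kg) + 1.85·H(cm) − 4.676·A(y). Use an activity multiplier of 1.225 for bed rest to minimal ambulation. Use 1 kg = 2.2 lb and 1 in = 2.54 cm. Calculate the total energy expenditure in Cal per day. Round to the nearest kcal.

Convert to metric: weight = 132 ÷ 2.2 = 60 kg; height = (5×12 + 7) × 2.54 = 67 × 2.54 = 170.18 cm.
Harris-Benedict: BMR = 655.1 + 9.563(60) + 1.85(170.18) − 4.676(89) = 1127.549 kcal/day.
TEE = BMR × activity factor = 1127.549 × 1.225 = 1381.2475 kcal/day.

1381 Cal per day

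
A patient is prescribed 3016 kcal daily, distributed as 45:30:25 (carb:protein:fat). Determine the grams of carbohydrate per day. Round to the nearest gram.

339 g/day

Carbohydrate energy = 45% × 3016 = 1357.2 kcal.
At 4 kcal/g: 1357.2 ÷ 4 = 339.3 g.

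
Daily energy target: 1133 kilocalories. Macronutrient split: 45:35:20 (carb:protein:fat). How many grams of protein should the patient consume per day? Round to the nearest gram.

Protein energy = 35% × 1133 = 396.55 kcal.
At 4 kcal/g: 396.55 ÷ 4 = 99.1375 g.

99 g/day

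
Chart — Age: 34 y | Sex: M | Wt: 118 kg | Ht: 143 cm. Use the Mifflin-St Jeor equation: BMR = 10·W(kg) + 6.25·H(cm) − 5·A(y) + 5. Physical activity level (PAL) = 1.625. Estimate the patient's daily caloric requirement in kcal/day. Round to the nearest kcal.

3102 kcal/day

Mifflin-St Jeor (male): BMR = 10(118) + 6.25(143) − 5(34) + 5 = 1180 + 893.75 − 170 + 5 = 1908.75 kcal/day.
TEE = BMR × activity factor = 1908.75 × 1.625 = 3101.7188 kcal/day.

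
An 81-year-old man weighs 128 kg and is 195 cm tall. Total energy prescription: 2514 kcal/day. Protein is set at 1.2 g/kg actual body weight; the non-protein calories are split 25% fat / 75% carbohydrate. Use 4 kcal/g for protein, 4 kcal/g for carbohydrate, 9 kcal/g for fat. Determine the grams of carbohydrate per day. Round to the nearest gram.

Protein = 1.2 × 128 = 153.6 g → 153.6 × 4 = 614.4 kcal.
Non-protein calories = 2514 − 614.4 = 1899.6 kcal.
Fat: 25% × 1899.6 = 474.9 kcal; carbohydrate: 1424.7 kcal.
Carbohydrate: 1424.7 kcal ÷ 4 kcal/g = 356.175 g.

356 g/day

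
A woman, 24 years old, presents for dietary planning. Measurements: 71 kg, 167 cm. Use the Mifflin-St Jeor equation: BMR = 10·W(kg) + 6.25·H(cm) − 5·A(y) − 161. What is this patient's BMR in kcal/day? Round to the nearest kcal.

Mifflin-St Jeor (female): BMR = 10(71) + 6.25(167) − 5(24) − 161 = 710 + 1043.75 − 120 − 161 = 1472.75 kcal/day.

1473 kcal/day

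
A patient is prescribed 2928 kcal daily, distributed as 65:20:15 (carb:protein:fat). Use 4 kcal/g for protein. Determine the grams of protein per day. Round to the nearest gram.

Protein energy = 20% × 2928 = 585.6 kcal.
At 4 kcal/g: 585.6 ÷ 4 = 146.4 g.

146 g/day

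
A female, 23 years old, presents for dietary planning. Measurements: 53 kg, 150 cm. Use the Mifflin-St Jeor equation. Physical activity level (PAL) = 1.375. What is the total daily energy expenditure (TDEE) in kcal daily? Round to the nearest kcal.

1638 kcal daily

Mifflin-St Jeor (female): BMR = 10(53) + 6.25(150) − 5(23) − 161 = 530 + 937.5 − 115 − 161 = 1191.5 kcal/day.
TEE = BMR × activity factor = 1191.5 × 1.375 = 1638.3125 kcal/day.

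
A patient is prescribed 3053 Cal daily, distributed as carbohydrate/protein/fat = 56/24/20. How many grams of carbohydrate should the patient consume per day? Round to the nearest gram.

427 g/day

Carbohydrate energy = 56% × 3053 = 1709.68 kcal.
At 4 kcal/g: 1709.68 ÷ 4 = 427.42 g.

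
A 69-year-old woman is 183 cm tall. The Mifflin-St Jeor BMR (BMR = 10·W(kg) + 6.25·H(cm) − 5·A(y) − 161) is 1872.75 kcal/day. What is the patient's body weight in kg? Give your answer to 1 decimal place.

123.5 kg

1872.75 = 10·W + 6.25(183) − 5(69) − 161
10·W = 1872.75 − 637.75 = 1235, so W = 123.5 kg.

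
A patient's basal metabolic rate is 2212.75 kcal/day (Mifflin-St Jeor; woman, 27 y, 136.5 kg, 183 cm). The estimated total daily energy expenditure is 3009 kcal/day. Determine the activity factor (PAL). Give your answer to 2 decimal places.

1.36

Activity factor = TEE ÷ BMR = 3009 ÷ 2212.75 = 1.36.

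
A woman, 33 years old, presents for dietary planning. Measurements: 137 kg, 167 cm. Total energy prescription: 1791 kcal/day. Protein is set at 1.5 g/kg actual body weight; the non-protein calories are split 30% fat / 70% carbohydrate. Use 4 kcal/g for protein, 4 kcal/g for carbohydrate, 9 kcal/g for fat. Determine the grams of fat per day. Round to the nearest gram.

32 g/day

Protein = 1.5 × 137 = 205.5 g → 205.5 × 4 = 822 kcal.
Non-protein calories = 1791 − 822 = 969 kcal.
Fat: 30% × 969 = 290.7 kcal; carbohydrate: 678.3 kcal.
Fat: 290.7 kcal ÷ 9 kcal/g = 32.3 g.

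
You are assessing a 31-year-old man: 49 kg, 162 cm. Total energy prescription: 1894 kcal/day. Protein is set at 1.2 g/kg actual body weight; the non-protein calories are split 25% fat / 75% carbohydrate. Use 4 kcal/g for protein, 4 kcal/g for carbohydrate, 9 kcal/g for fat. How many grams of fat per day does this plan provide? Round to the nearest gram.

46 g/day

Protein = 1.2 × 49 = 58.8 g → 58.8 × 4 = 235.2 kcal.
Non-protein calories = 1894 − 235.2 = 1658.8 kcal.
Fat: 25% × 1658.8 = 414.7 kcal; carbohydrate: 1244.1 kcal.
Fat: 414.7 kcal ÷ 9 kcal/g = 46.0778 g.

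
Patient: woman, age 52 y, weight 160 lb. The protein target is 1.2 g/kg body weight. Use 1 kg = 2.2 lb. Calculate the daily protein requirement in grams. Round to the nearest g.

87 g/day

Weight in kg = 160 ÷ 2.2 = 72.7273 kg.
Protein = 1.2 g/kg × 72.7273 kg = 87.2727 g/day.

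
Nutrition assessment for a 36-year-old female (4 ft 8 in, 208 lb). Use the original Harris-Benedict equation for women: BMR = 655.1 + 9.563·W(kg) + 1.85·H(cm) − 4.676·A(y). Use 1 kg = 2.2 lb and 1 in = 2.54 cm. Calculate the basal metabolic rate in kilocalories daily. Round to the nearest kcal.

Convert to metric: weight = 208 ÷ 2.2 = 94.5455 kg; height = (4×12 + 8) × 2.54 = 56 × 2.54 = 142.24 cm.
Harris-Benedict: BMR = 655.1 + 9.563(94.5455) + 1.85(142.24) − 4.676(36) = 1654.0462 kcal/day.

1654 kilocalories daily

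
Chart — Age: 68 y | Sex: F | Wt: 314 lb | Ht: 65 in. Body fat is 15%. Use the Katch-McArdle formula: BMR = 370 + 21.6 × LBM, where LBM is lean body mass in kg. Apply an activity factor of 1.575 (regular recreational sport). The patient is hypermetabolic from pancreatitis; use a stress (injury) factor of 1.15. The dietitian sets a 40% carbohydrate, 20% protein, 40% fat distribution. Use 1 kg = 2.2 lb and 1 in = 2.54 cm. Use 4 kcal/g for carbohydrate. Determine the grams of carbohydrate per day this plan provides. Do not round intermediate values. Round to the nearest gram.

Convert to metric: weight = 314 ÷ 2.2 = 142.7273 kg; height = 65 × 2.54 = 165.1 cm.
LBM = 142.7273 × (1 − 0.15) = 121.3182 kg. Katch-McArdle: BMR = 370 + 21.6 × 121.3182 = 2990.4727 kcal/day.
TEE = 2990.4727 × 1.575 = 4709.9945 kcal/day.
With stress factor 1.15: 4709.9945 × 1.15 = 5416.4937 kcal/day.
Carbohydrate energy = 40% × 5416.4937 = 2166.5975 kcal.
Carbohydrate = 2166.5975 ÷ 4 kcal/g = 541.6494 g.

542 g/day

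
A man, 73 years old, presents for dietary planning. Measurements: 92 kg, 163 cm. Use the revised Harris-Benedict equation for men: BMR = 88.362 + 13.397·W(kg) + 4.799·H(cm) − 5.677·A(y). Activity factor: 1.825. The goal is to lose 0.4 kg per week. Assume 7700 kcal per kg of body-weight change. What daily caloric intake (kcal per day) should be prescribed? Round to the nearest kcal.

Harris-Benedict: BMR = 88.362 + 13.397(92) + 4.799(163) − 5.677(73) = 1688.702 kcal/day.
TEE = 1688.702 × 1.825 = 3081.8812 kcal/day.
Required daily deficit = 0.4 × 7700 ÷ 7 = 440 kcal/day.
Target intake = 3081.8812 − 440 = 2641.8812 kcal/day.

2642 kcal per day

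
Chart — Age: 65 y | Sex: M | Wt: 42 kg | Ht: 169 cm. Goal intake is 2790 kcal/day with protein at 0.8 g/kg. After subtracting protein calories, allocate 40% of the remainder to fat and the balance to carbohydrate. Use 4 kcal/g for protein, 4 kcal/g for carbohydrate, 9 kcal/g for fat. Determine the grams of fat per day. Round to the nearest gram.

118 g/day

Protein = 0.8 × 42 = 33.6 g → 33.6 × 4 = 134.4 kcal.
Non-protein calories = 2790 − 134.4 = 2655.6 kcal.
Fat: 40% × 2655.6 = 1062.24 kcal; carbohydrate: 1593.36 kcal.
Fat: 1062.24 kcal ÷ 9 kcal/g = 118.0267 g.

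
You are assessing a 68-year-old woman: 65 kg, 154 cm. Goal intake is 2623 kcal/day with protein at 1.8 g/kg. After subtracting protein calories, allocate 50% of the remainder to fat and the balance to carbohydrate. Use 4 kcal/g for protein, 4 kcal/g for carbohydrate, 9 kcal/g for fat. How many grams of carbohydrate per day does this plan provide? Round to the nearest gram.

269 g/day

Protein = 1.8 × 65 = 117 g → 117 × 4 = 468 kcal.
Non-protein calories = 2623 − 468 = 2155 kcal.
Fat: 50% × 2155 = 1077.5 kcal; carbohydrate: 1077.5 kcal.
Carbohydrate: 1077.5 kcal ÷ 4 kcal/g = 269.375 g.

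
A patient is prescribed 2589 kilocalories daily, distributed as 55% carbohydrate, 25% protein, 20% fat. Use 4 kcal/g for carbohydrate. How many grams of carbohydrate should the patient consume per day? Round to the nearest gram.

356 g/day

Carbohydrate energy = 55% × 2589 = 1423.95 kcal.
At 4 kcal/g: 1423.95 ÷ 4 = 355.9875 g.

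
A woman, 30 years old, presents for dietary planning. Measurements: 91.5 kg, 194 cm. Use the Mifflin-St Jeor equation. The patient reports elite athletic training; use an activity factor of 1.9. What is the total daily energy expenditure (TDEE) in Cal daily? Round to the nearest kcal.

3451 Cal daily

Mifflin-St Jeor (female): BMR = 10(91.5) + 6.25(194) − 5(30) − 161 = 915 + 1212.5 − 150 − 161 = 1816.5 kcal/day.
TEE = BMR × activity factor = 1816.5 × 1.9 = 3451.35 kcal/day.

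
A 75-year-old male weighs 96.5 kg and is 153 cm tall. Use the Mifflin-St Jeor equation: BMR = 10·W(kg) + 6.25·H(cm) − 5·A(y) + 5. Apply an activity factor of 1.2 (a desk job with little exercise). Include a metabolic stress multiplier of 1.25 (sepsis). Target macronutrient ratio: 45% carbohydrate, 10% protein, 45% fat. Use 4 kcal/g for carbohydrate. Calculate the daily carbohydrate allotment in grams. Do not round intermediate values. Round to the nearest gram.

262 g/day

Mifflin-St Jeor (male): BMR = 10(96.5) + 6.25(153) − 5(75) + 5 = 965 + 956.25 − 375 + 5 = 1551.25 kcal/day.
TEE = 1551.25 × 1.2 = 1861.5 kcal/day.
With stress factor 1.25: 1861.5 × 1.25 = 2326.875 kcal/day.
Carbohydrate energy = 45% × 2326.875 = 1047.0938 kcal.
Carbohydrate = 1047.0938 ÷ 4 kcal/g = 261.7734 g.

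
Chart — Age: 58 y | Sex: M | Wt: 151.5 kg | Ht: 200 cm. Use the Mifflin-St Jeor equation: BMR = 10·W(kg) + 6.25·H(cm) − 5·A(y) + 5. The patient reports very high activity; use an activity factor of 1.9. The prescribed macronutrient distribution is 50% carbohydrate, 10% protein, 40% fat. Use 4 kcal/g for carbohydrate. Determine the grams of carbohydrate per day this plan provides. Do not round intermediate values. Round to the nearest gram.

589 g/day

Mifflin-St Jeor (male): BMR = 10(151.5) + 6.25(200) − 5(58) + 5 = 1515 + 1250 − 290 + 5 = 2480 kcal/day.
TEE = 2480 × 1.9 = 4712 kcal/day.
Carbohydrate energy = 50% × 4712 = 2356 kcal.
Carbohydrate = 2356 ÷ 4 kcal/g = 589 g.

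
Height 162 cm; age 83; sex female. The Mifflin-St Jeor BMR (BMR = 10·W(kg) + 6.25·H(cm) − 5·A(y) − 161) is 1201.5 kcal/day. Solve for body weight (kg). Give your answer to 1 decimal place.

1201.5 = 10·W + 6.25(162) − 5(83) − 161
10·W = 1201.5 − 436.5 = 765, so W = 76.5 kg.

76.5 kg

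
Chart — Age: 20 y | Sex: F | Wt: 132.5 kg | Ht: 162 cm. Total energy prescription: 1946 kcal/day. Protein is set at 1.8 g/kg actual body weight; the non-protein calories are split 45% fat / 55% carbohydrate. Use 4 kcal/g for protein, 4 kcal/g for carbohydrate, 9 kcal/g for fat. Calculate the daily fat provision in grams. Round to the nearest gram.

Protein = 1.8 × 132.5 = 238.5 g → 238.5 × 4 = 954 kcal.
Non-protein calories = 1946 − 954 = 992 kcal.
Fat: 45% × 992 = 446.4 kcal; carbohydrate: 545.6 kcal.
Fat: 446.4 kcal ÷ 9 kcal/g = 49.6 g.

50 g/day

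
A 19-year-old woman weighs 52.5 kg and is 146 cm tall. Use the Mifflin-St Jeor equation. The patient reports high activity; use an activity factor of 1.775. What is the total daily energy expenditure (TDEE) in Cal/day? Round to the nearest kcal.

2097 Cal/day

Mifflin-St Jeor (female): BMR = 10(52.5) + 6.25(146) − 5(19) − 161 = 525 + 912.5 − 95 − 161 = 1181.5 kcal/day.
TEE = BMR × activity factor = 1181.5 × 1.775 = 2097.1625 kcal/day.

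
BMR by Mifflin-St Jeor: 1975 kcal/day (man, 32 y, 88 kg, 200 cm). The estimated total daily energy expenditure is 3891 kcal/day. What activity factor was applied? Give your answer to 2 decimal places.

1.97

Activity factor = TEE ÷ BMR = 3891 ÷ 1975 = 1.97.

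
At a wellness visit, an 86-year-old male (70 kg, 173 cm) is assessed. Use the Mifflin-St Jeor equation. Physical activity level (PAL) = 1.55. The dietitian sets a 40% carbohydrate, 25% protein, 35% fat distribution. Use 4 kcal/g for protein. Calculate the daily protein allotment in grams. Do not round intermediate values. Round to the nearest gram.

131 g/day

Mifflin-St Jeor (male): BMR = 10(70) + 6.25(173) − 5(86) + 5 = 700 + 1081.25 − 430 + 5 = 1356.25 kcal/day.
TEE = 1356.25 × 1.55 = 2102.1875 kcal/day.
Protein energy = 25% × 2102.1875 = 525.5469 kcal.
Protein = 525.5469 ÷ 4 kcal/g = 131.3867 g.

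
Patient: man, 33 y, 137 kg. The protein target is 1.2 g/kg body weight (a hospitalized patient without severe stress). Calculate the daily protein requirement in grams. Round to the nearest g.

Protein = 1.2 g/kg × 137 kg = 164.4 g/day.

164 g/day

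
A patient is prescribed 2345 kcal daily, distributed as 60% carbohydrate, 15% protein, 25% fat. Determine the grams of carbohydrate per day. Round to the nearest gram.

Carbohydrate energy = 60% × 2345 = 1407 kcal.
At 4 kcal/g: 1407 ÷ 4 = 351.75 g.

352 g/day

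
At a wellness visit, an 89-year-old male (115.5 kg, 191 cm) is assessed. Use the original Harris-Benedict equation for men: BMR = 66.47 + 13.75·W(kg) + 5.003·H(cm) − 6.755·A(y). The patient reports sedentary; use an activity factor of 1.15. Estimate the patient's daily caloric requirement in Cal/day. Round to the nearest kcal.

Harris-Benedict: BMR = 66.47 + 13.75(115.5) + 5.003(191) − 6.755(89) = 2008.973 kcal/day.
TEE = BMR × activity factor = 2008.973 × 1.15 = 2310.319 kcal/day.

2310 Cal/day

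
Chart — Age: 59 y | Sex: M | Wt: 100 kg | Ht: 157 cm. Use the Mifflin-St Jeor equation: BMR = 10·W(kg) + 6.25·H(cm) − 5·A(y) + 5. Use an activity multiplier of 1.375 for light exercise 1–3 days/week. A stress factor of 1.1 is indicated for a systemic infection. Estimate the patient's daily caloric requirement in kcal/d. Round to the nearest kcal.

Mifflin-St Jeor (male): BMR = 10(100) + 6.25(157) − 5(59) + 5 = 1000 + 981.25 − 295 + 5 = 1691.25 kcal/day.
TEE = BMR × activity factor = 1691.25 × 1.375 = 2325.4688 kcal/day.
Apply stress factor: 2325.4688 × 1.1 = 2558.0156 kcal/day.

2558 kcal/d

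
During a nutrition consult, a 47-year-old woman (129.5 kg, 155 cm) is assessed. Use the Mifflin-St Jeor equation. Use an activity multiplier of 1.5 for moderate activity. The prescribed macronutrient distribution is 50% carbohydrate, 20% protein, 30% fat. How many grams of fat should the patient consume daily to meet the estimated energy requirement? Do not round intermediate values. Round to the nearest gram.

Mifflin-St Jeor (female): BMR = 10(129.5) + 6.25(155) − 5(47) − 161 = 1295 + 968.75 − 235 − 161 = 1867.75 kcal/day.
TEE = 1867.75 × 1.5 = 2801.625 kcal/day.
Fat energy = 30% × 2801.625 = 840.4875 kcal.
Fat = 840.4875 ÷ 9 kcal/g = 93.3875 g.

93 g/day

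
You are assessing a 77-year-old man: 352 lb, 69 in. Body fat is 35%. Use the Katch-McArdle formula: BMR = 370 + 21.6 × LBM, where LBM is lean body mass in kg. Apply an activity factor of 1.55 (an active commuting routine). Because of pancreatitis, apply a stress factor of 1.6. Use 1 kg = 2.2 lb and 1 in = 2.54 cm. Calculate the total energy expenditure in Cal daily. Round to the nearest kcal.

Convert to metric: weight = 352 ÷ 2.2 = 160 kg; height = 69 × 2.54 = 175.26 cm.
LBM = 160 × (1 − 0.35) = 104 kg. Katch-McArdle: BMR = 370 + 21.6 × 104 = 2616.4 kcal/day.
TEE = BMR × activity factor = 2616.4 × 1.55 = 4055.42 kcal/day.
Apply stress factor: 4055.42 × 1.6 = 6488.672 kcal/day.

6489 Cal daily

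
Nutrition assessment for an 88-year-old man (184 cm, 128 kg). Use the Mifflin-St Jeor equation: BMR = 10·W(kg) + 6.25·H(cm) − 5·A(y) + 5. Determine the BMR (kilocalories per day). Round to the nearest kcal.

Mifflin-St Jeor (male): BMR = 10(128) + 6.25(184) − 5(88) + 5 = 1280 + 1150 − 440 + 5 = 1995 kcal/day.

1995 kilocalories per day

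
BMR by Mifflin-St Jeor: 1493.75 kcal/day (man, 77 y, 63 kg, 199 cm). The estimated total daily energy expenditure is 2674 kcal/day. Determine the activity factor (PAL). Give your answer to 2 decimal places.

1.79

Activity factor = TEE ÷ BMR = 2674 ÷ 1493.75 = 1.79.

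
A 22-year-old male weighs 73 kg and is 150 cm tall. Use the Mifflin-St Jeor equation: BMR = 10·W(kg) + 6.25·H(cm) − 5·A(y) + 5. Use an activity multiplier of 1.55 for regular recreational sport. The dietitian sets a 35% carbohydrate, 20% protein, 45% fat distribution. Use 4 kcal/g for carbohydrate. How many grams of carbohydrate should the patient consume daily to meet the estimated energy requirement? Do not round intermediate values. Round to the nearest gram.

Mifflin-St Jeor (male): BMR = 10(73) + 6.25(150) − 5(22) + 5 = 730 + 937.5 − 110 + 5 = 1562.5 kcal/day.
TEE = 1562.5 × 1.55 = 2421.875 kcal/day.
Carbohydrate energy = 35% × 2421.875 = 847.6563 kcal.
Carbohydrate = 847.6563 ÷ 4 kcal/g = 211.9141 g.

212 g/day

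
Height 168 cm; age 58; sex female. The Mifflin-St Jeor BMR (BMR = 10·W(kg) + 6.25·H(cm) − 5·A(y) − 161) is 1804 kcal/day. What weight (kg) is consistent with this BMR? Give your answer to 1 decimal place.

1804 = 10·W + 6.25(168) − 5(58) − 161
10·W = 1804 − 599 = 1205, so W = 120.5 kg.

120.5 kg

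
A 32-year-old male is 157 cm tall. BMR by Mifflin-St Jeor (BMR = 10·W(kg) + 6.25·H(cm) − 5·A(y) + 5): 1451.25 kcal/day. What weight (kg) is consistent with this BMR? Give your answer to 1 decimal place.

1451.25 = 10·W + 6.25(157) − 5(32) + 5
10·W = 1451.25 − 826.25 = 625, so W = 62.5 kg.

62.5 kg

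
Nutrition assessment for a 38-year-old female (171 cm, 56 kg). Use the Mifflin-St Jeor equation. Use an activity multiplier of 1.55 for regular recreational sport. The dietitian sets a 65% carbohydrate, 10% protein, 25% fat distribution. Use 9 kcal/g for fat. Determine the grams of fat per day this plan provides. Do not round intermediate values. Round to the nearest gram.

55 g/day

Mifflin-St Jeor (female): BMR = 10(56) + 6.25(171) − 5(38) − 161 = 560 + 1068.75 − 190 − 161 = 1277.75 kcal/day.
TEE = 1277.75 × 1.55 = 1980.5125 kcal/day.
Fat energy = 25% × 1980.5125 = 495.1281 kcal.
Fat = 495.1281 ÷ 9 kcal/g = 55.0142 g.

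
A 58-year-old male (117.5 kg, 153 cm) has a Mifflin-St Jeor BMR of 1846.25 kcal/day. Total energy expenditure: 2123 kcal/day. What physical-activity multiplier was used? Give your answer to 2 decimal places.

1.15

Activity factor = TEE ÷ BMR = 2123 ÷ 1846.25 = 1.15.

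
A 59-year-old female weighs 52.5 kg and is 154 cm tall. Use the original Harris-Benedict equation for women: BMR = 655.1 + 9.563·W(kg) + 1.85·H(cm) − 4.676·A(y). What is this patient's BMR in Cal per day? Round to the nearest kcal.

Harris-Benedict: BMR = 655.1 + 9.563(52.5) + 1.85(154) − 4.676(59) = 1166.1735 kcal/day.

1166 Cal per day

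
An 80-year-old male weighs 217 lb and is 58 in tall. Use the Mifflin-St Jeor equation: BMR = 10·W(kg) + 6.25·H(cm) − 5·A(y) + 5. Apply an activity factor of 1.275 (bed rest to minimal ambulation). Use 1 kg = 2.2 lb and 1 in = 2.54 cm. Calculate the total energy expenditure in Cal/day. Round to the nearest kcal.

Convert to metric: weight = 217 ÷ 2.2 = 98.6364 kg; height = 58 × 2.54 = 147.32 cm.
Mifflin-St Jeor (male): BMR = 10(98.6364) + 6.25(147.32) − 5(80) + 5 = 986.3636 + 920.75 − 400 + 5 = 1512.1136 kcal/day.
TEE = BMR × activity factor = 1512.1136 × 1.275 = 1927.9449 kcal/day.

1928 Cal/day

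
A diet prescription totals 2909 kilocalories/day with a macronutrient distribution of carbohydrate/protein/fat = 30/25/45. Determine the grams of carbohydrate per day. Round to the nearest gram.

218 g/day

Carbohydrate energy = 30% × 2909 = 872.7 kcal.
At 4 kcal/g: 872.7 ÷ 4 = 218.175 g.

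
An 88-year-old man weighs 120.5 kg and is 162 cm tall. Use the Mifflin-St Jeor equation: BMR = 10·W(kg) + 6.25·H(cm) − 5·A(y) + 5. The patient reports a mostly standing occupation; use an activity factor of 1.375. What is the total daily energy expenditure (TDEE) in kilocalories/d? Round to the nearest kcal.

2451 kilocalories/d

Mifflin-St Jeor (male): BMR = 10(120.5) + 6.25(162) − 5(88) + 5 = 1205 + 1012.5 − 440 + 5 = 1782.5 kcal/day.
TEE = BMR × activity factor = 1782.5 × 1.375 = 2450.9375 kcal/day.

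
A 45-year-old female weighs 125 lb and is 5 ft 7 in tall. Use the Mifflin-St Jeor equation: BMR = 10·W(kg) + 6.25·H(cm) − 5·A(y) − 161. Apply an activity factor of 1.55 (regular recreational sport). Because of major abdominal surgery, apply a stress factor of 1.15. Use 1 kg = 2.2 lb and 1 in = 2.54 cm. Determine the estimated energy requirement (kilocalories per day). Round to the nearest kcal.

Convert to metric: weight = 125 ÷ 2.2 = 56.8182 kg; height = (5×12 + 7) × 2.54 = 67 × 2.54 = 170.18 cm.
Mifflin-St Jeor (female): BMR = 10(56.8182) + 6.25(170.18) − 5(45) − 161 = 568.1818 + 1063.625 − 225 − 161 = 1245.8068 kcal/day.
TEE = BMR × activity factor = 1245.8068 × 1.55 = 1931.0006 kcal/day.
Apply stress factor: 1931.0006 × 1.15 = 2220.6507 kcal/day.

2221 kilocalories per day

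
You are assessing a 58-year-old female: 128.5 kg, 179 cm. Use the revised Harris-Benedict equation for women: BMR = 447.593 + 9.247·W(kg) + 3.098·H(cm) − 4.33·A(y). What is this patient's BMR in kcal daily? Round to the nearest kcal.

Harris-Benedict: BMR = 447.593 + 9.247(128.5) + 3.098(179) − 4.33(58) = 1939.2345 kcal/day.

1939 kcal daily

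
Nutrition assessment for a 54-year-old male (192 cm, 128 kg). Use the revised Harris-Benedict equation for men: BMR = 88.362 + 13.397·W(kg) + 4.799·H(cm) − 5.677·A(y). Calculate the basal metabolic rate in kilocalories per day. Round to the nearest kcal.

2418 kilocalories per day

Harris-Benedict: BMR = 88.362 + 13.397(128) + 4.799(192) − 5.677(54) = 2418.028 kcal/day.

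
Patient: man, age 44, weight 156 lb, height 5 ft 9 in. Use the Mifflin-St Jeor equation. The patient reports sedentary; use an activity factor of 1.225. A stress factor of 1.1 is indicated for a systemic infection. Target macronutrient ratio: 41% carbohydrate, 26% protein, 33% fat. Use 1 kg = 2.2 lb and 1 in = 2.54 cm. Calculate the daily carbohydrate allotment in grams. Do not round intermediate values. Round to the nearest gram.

Convert to metric: weight = 156 ÷ 2.2 = 70.9091 kg; height = (5×12 + 9) × 2.54 = 69 × 2.54 = 175.26 cm.
Mifflin-St Jeor (male): BMR = 10(70.9091) + 6.25(175.26) − 5(44) + 5 = 709.0909 + 1095.375 − 220 + 5 = 1589.4659 kcal/day.
TEE = 1589.4659 × 1.225 = 1947.0957 kcal/day.
With stress factor 1.1: 1947.0957 × 1.1 = 2141.8053 kcal/day.
Carbohydrate energy = 41% × 2141.8053 = 878.1402 kcal.
Carbohydrate = 878.1402 ÷ 4 kcal/g = 219.535 g.

220 g/day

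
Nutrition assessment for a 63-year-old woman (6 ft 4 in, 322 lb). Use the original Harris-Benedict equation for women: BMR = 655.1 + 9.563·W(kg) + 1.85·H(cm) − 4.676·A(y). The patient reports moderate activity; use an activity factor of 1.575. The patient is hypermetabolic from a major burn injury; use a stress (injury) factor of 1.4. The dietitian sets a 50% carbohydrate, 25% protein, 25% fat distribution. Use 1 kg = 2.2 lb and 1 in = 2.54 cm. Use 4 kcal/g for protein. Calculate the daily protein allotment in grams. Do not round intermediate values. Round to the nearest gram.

Convert to metric: weight = 322 ÷ 2.2 = 146.3636 kg; height = (6×12 + 4) × 2.54 = 76 × 2.54 = 193.04 cm.
Harris-Benedict: BMR = 655.1 + 9.563(146.3636) + 1.85(193.04) − 4.676(63) = 2117.3115 kcal/day.
TEE = 2117.3115 × 1.575 = 3334.7655 kcal/day.
With stress factor 1.4: 3334.7655 × 1.4 = 4668.6718 kcal/day.
Protein energy = 25% × 4668.6718 = 1167.1679 kcal.
Protein = 1167.1679 ÷ 4 kcal/g = 291.792 g.

292 g/day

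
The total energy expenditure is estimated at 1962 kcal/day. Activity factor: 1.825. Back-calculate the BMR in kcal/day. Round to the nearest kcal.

BMR = TEE ÷ activity factor = 1962 ÷ 1.825 = 1075.0685 kcal/day.

1075 kcal/day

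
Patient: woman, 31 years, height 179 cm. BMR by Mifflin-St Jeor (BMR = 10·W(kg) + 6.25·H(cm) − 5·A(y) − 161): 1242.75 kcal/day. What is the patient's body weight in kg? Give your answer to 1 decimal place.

1242.75 = 10·W + 6.25(179) − 5(31) − 161
10·W = 1242.75 − 802.75 = 440, so W = 44 kg.

44.0 kg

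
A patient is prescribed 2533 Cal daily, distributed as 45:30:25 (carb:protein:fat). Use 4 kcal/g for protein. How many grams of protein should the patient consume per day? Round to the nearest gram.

190 g/day

Protein energy = 30% × 2533 = 759.9 kcal.
At 4 kcal/g: 759.9 ÷ 4 = 189.975 g.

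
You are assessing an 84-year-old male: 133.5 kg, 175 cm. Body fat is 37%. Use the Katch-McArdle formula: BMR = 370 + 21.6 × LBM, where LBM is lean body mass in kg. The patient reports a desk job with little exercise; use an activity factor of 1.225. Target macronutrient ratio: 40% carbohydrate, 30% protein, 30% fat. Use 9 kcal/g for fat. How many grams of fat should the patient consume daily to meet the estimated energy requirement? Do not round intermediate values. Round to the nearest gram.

LBM = 133.5 × (1 − 0.37) = 84.105 kg. Katch-McArdle: BMR = 370 + 21.6 × 84.105 = 2186.668 kcal/day.
TEE = 2186.668 × 1.225 = 2678.6683 kcal/day.
Fat energy = 30% × 2678.6683 = 803.6005 kcal.
Fat = 803.6005 ÷ 9 kcal/g = 89.2889 g.

89 g/day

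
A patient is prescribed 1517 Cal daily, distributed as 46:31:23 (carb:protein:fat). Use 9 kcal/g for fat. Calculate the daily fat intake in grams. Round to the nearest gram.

Fat energy = 23% × 1517 = 348.91 kcal.
At 9 kcal/g: 348.91 ÷ 9 = 38.7678 g.

39 g/day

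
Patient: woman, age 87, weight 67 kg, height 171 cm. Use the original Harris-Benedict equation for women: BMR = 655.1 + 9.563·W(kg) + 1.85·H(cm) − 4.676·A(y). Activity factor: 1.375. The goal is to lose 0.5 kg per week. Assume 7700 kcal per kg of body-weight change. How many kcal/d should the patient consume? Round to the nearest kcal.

Harris-Benedict: BMR = 655.1 + 9.563(67) + 1.85(171) − 4.676(87) = 1205.359 kcal/day.
TEE = 1205.359 × 1.375 = 1657.3686 kcal/day.
Required daily deficit = 0.5 × 7700 ÷ 7 = 550 kcal/day.
Target intake = 1657.3686 − 550 = 1107.3686 kcal/day.

1107 kcal/d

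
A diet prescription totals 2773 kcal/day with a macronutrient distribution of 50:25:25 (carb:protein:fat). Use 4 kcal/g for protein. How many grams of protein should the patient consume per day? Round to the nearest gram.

Protein energy = 25% × 2773 = 693.25 kcal.
At 4 kcal/g: 693.25 ÷ 4 = 173.3125 g.

173 g/day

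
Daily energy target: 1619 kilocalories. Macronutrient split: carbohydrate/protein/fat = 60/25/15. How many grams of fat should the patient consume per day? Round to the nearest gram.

27 g/day

Fat energy = 15% × 1619 = 242.85 kcal.
At 9 kcal/g: 242.85 ÷ 9 = 26.9833 g.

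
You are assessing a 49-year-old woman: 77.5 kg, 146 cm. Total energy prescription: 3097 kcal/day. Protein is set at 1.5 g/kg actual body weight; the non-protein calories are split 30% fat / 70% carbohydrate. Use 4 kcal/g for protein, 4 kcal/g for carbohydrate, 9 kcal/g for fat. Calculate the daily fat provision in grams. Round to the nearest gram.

Protein = 1.5 × 77.5 = 116.25 g → 116.25 × 4 = 465 kcal.
Non-protein calories = 3097 − 465 = 2632 kcal.
Fat: 30% × 2632 = 789.6 kcal; carbohydrate: 1842.4 kcal.
Fat: 789.6 kcal ÷ 9 kcal/g = 87.7333 g.

88 g/day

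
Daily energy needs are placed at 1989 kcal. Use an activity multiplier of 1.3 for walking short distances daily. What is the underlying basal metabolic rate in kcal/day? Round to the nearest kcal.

1530 kcal/day

BMR = TEE ÷ activity factor = 1989 ÷ 1.3 = 1530 kcal/day.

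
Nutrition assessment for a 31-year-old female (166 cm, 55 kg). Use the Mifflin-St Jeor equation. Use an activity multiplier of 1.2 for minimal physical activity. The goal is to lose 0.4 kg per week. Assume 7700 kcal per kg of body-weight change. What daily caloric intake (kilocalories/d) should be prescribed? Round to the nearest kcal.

Mifflin-St Jeor (female): BMR = 10(55) + 6.25(166) − 5(31) − 161 = 550 + 1037.5 − 155 − 161 = 1271.5 kcal/day.
TEE = 1271.5 × 1.2 = 1525.8 kcal/day.
Required daily deficit = 0.4 × 7700 ÷ 7 = 440 kcal/day.
Target intake = 1525.8 − 440 = 1085.8 kcal/day.

1086 kilocalories/d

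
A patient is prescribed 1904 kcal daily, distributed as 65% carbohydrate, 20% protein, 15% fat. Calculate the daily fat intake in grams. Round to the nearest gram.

Fat energy = 15% × 1904 = 285.6 kcal.
At 9 kcal/g: 285.6 ÷ 9 = 31.7333 g.

32 g/day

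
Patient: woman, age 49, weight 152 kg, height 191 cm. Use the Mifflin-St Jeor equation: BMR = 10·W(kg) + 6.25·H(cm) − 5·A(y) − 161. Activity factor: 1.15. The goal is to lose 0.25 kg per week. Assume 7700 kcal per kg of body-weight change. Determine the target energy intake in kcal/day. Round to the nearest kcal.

2379 kcal/day

Mifflin-St Jeor (female): BMR = 10(152) + 6.25(191) − 5(49) − 161 = 1520 + 1193.75 − 245 − 161 = 2307.75 kcal/day.
TEE = 2307.75 × 1.15 = 2653.9125 kcal/day.
Required daily deficit = 0.25 × 7700 ÷ 7 = 275 kcal/day.
Target intake = 2653.9125 − 275 = 2378.9125 kcal/day.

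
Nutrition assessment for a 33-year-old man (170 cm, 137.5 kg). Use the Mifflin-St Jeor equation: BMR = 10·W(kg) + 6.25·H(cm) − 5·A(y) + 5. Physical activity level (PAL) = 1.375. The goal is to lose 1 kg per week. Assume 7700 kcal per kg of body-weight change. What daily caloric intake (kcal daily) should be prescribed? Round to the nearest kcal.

Mifflin-St Jeor (male): BMR = 10(137.5) + 6.25(170) − 5(33) + 5 = 1375 + 1062.5 − 165 + 5 = 2277.5 kcal/day.
TEE = 2277.5 × 1.375 = 3131.5625 kcal/day.
Required daily deficit = 1 × 7700 ÷ 7 = 1100 kcal/day.
Target intake = 3131.5625 − 1100 = 2031.5625 kcal/day.

2032 kcal daily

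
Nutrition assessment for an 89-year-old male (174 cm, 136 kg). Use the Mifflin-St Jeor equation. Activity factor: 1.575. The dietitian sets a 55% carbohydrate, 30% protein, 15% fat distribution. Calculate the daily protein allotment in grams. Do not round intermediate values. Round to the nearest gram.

237 g/day

Mifflin-St Jeor (male): BMR = 10(136) + 6.25(174) − 5(89) + 5 = 1360 + 1087.5 − 445 + 5 = 2007.5 kcal/day.
TEE = 2007.5 × 1.575 = 3161.8125 kcal/day.
Protein energy = 30% × 3161.8125 = 948.5438 kcal.
Protein = 948.5438 ÷ 4 kcal/g = 237.1359 g.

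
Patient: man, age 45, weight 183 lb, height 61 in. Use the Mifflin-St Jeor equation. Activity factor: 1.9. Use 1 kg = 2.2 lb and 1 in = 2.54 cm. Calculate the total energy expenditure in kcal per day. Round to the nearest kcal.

3002 kcal per day

Convert to metric: weight = 183 ÷ 2.2 = 83.1818 kg; height = 61 × 2.54 = 154.94 cm.
Mifflin-St Jeor (male): BMR = 10(83.1818) + 6.25(154.94) − 5(45) + 5 = 831.8182 + 968.375 − 225 + 5 = 1580.1932 kcal/day.
TEE = BMR × activity factor = 1580.1932 × 1.9 = 3002.367 kcal/day.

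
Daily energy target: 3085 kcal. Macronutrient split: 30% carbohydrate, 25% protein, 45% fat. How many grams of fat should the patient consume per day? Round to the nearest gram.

Fat energy = 45% × 3085 = 1388.25 kcal.
At 9 kcal/g: 1388.25 ÷ 9 = 154.25 g.

154 g/day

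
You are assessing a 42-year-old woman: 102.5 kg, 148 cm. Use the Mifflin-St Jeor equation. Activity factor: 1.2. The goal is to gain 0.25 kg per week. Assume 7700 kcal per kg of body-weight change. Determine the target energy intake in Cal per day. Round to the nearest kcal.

Mifflin-St Jeor (female): BMR = 10(102.5) + 6.25(148) − 5(42) − 161 = 1025 + 925 − 210 − 161 = 1579 kcal/day.
TEE = 1579 × 1.2 = 1894.8 kcal/day.
Required daily surplus = 0.25 × 7700 ÷ 7 = 275 kcal/day.
Target intake = 1894.8 + 275 = 2169.8 kcal/day.

2170 Cal per day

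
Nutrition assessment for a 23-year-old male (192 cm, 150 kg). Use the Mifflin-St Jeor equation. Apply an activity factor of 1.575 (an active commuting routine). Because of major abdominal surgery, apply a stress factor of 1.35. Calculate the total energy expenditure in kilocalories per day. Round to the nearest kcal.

5507 kilocalories per day

Mifflin-St Jeor (male): BMR = 10(150) + 6.25(192) − 5(23) + 5 = 1500 + 1200 − 115 + 5 = 2590 kcal/day.
TEE = BMR × activity factor = 2590 × 1.575 = 4079.25 kcal/day.
Apply stress factor: 4079.25 × 1.35 = 5506.9875 kcal/day.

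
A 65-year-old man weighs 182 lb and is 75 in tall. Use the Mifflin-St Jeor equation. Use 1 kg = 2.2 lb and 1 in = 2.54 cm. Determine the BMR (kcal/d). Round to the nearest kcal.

1698 kcal/d

Convert to metric: weight = 182 ÷ 2.2 = 82.7273 kg; height = 75 × 2.54 = 190.5 cm.
Mifflin-St Jeor (male): BMR = 10(82.7273) + 6.25(190.5) − 5(65) + 5 = 827.2727 + 1190.625 − 325 + 5 = 1697.8977 kcal/day.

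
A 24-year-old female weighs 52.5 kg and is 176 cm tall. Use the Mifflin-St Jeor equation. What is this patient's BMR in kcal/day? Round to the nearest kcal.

1344 kcal/day

Mifflin-St Jeor (female): BMR = 10(52.5) + 6.25(176) − 5(24) − 161 = 525 + 1100 − 120 − 161 = 1344 kcal/day.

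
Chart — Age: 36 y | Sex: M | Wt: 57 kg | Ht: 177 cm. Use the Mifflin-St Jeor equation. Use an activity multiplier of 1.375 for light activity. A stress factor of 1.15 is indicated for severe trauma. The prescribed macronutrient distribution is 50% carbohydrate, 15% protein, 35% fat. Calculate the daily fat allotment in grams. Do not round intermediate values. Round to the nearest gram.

92 g/day

Mifflin-St Jeor (male): BMR = 10(57) + 6.25(177) − 5(36) + 5 = 570 + 1106.25 − 180 + 5 = 1501.25 kcal/day.
TEE = 1501.25 × 1.375 = 2064.2188 kcal/day.
With stress factor 1.15: 2064.2188 × 1.15 = 2373.8516 kcal/day.
Fat energy = 35% × 2373.8516 = 830.848 kcal.
Fat = 830.848 ÷ 9 kcal/g = 92.3164 g.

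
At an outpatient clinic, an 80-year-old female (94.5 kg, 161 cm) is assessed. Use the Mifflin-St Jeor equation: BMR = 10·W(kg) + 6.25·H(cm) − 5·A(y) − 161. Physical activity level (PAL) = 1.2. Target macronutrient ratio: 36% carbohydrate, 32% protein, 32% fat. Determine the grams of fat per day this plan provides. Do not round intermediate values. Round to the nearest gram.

Mifflin-St Jeor (female): BMR = 10(94.5) + 6.25(161) − 5(80) − 161 = 945 + 1006.25 − 400 − 161 = 1390.25 kcal/day.
TEE = 1390.25 × 1.2 = 1668.3 kcal/day.
Fat energy = 32% × 1668.3 = 533.856 kcal.
Fat = 533.856 ÷ 9 kcal/g = 59.3173 g.

59 g/day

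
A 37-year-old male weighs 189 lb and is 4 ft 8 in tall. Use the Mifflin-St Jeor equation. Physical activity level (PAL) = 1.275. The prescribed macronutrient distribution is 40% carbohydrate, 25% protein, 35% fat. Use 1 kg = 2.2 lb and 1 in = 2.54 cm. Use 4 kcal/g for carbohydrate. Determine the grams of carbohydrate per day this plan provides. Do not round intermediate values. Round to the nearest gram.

200 g/day

Convert to metric: weight = 189 ÷ 2.2 = 85.9091 kg; height = (4×12 + 8) × 2.54 = 56 × 2.54 = 142.24 cm.
Mifflin-St Jeor (male): BMR = 10(85.9091) + 6.25(142.24) − 5(37) + 5 = 859.0909 + 889 − 185 + 5 = 1568.0909 kcal/day.
TEE = 1568.0909 × 1.275 = 1999.3159 kcal/day.
Carbohydrate energy = 40% × 1999.3159 = 799.7264 kcal.
Carbohydrate = 799.7264 ÷ 4 kcal/g = 199.9316 g.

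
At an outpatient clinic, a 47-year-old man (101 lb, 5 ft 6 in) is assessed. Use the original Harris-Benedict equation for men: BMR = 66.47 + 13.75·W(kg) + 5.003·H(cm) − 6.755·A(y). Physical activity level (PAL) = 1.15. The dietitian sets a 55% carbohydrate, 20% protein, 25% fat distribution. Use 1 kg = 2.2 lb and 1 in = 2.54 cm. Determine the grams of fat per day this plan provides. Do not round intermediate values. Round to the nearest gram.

39 g/day

Convert to metric: weight = 101 ÷ 2.2 = 45.9091 kg; height = (5×12 + 6) × 2.54 = 66 × 2.54 = 167.64 cm.
Harris-Benedict: BMR = 66.47 + 13.75(45.9091) + 5.003(167.64) − 6.755(47) = 1218.9379 kcal/day.
TEE = 1218.9379 × 1.15 = 1401.7786 kcal/day.
Fat energy = 25% × 1401.7786 = 350.4447 kcal.
Fat = 350.4447 ÷ 9 kcal/g = 38.9383 g.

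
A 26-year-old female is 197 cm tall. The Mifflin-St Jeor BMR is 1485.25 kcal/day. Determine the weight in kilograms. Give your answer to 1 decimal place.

1485.25 = 10·W + 6.25(197) − 5(26) − 161
10·W = 1485.25 − 940.25 = 545, so W = 54.5 kg.

54.5 kg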